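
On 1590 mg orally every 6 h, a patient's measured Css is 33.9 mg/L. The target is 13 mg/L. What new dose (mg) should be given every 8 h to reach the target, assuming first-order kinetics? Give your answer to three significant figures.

For first-order elimination, Css ∝ F·D/(CL·τ); F and CL are unchanged, so Css ∝ D/τ.
D₂ = D₁ × (Css,target / Css,current) × (τ₂/τ₁) = 1590 × (13/33.9) × (8/6) = 813.0 mg

813 mg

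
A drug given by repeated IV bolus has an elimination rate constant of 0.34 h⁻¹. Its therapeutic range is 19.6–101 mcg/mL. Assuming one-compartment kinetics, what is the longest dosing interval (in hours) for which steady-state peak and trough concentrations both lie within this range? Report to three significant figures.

4.82 h

Between IV bolus doses, concentration decays as C = C₀·e^(−kτ), so C_peak/C_trough = e^(kτ).
τ_max = ln(C_peak/C_trough) / k = ln(101/19.6) / 0.3400 = 1.640 / 0.3400 = 4.824 h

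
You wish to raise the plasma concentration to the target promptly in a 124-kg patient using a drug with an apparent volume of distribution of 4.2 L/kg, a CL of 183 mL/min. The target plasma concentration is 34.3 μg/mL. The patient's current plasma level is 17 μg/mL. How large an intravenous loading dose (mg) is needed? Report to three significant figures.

9010 mg

Total Vd = 4.2 × 124 = 520.8 L
Loading dose depends on Vd (not clearance): it fills the distribution volume.
Concentration deficit ΔC = 34.3 − 17 = 17.30 mg/L
LD = Vd × ΔC = 520.8 × 17.30 = 9010 mg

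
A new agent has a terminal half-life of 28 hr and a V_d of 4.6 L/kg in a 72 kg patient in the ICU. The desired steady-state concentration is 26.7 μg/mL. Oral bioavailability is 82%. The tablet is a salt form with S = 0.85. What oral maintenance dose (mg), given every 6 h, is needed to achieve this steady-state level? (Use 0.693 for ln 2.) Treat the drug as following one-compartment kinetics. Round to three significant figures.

1880 mg

Vd = 4.6 L/kg × 72 kg = 331.2 L
CL = 0.693 × Vd / t½ = 0.693 × 331.2 / 28 = 8.197 L/h
D = CL × Css × τ / F / S = 8.197 × 26.7 × 6 / 0.82 / 0.85 = 1884 mg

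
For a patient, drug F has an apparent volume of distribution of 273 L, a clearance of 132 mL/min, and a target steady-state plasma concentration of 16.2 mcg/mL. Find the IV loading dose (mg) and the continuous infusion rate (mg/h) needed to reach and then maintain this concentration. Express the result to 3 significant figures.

LD = Vd · C_target = 273.0 × 16.2 = 4423 mg
CL = 132 mL/min = 132 × 0.06 = 7.920 L/h
Maintenance: replace elimination → rate = CL × Css = 7.920 × 16.2 = 128.3 mg/h

(a) 4420 mg; (b) 128 mg/h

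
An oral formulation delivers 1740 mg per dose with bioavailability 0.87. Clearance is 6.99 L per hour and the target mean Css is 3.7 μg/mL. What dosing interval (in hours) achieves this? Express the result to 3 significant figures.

F·D/τ = CL·Css → τ = F·D / (CL·Css).
τ = 0.87 × 1740 / (6.99 × 3.7) = 58.53 h

58.5 h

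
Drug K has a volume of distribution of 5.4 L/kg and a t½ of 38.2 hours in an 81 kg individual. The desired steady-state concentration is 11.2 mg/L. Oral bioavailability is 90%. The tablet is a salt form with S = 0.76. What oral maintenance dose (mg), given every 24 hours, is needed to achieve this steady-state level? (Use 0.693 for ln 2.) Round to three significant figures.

Vd = 5.4 L/kg × 81 kg = 437.4 L
CL = 0.693 × Vd / t½ = 0.693 × 437.4 / 38.2 = 7.935 L/h
D = CL × Css × τ / F / S = 7.935 × 11.2 × 24 / 0.9 / 0.76 = 3118 mg

3120 mg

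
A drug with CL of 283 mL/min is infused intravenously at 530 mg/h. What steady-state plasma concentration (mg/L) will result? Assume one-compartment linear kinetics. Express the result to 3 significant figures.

31.2 mg/L

CL = 283 mL/min = 283 × 0.06 = 16.98 L/h
Css = rate / CL = 530 / 16.98 = 31.21 mg/L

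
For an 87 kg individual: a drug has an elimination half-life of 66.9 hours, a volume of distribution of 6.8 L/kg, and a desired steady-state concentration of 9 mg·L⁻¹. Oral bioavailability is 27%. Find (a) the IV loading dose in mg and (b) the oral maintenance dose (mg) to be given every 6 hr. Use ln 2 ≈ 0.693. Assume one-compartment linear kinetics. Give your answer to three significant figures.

Vd = 6.8 L/kg × 87 kg = 591.6 L
LD = Vd × C = 591.6 × 9 = 5324 mg
CL = 0.693 × Vd / t½ = 0.693 × 591.6 / 66.9 = 6.128 L/h
D = CL × Css × τ / F = 6.128 × 9 × 6 / 0.27 = 1226 mg

(a) 5320 mg; (b) 1230 mg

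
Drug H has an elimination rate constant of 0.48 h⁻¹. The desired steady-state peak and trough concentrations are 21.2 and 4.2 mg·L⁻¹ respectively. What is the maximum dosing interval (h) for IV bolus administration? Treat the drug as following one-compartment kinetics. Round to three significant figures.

Between IV bolus doses, concentration decays as C = C₀·e^(−kτ), so C_peak/C_trough = e^(kτ).
τ_max = ln(C_peak/C_trough) / k = ln(21.2/4.2) / 0.4800 = 1.619 / 0.4800 = 3.373 h

3.37 h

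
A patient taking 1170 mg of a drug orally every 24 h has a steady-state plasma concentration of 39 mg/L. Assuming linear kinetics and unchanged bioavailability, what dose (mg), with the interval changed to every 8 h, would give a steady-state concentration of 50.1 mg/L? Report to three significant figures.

501 mg

For first-order elimination, Css ∝ F·D/(CL·τ); F and CL are unchanged, so Css ∝ D/τ.
D₂ = D₁ × (Css,target / Css,current) × (τ₂/τ₁) = 1170 × (50.1/39) × (8/24) = 501.0 mg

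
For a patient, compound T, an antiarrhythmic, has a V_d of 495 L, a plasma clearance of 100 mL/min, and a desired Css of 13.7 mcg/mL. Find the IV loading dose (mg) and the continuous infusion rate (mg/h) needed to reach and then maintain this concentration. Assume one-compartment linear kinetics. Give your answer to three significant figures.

(a) 6780 mg; (b) 82.2 mg/h

Loading: fill Vd to C_target → 495.0 L × 13.7 mg/L = 6782 mg
Convert clearance: 100 mL/min × 60 min/h ÷ 1000 mL/L = 6.000 L/h
Maintenance: replace elimination → rate = CL × Css = 6.000 × 13.7 = 82.20 mg/h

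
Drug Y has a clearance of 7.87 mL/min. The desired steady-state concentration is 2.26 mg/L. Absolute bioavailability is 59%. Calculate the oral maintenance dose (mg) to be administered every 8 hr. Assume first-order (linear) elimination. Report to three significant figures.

14.5 mg

CL = 7.87 mL/min = 7.87 × 0.06 = 0.4722 L/h
D = CL × Css × τ / F = 0.4722 × 2.26 × 8 / 0.59 = 14.47 mg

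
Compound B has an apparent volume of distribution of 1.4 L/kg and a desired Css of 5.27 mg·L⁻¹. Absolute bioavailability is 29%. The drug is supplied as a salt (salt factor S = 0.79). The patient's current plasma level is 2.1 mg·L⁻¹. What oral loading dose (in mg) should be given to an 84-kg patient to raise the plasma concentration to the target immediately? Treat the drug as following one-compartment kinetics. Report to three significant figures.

1630 mg

Vd = 1.4 L/kg × 84 kg = 117.6 L
Concentration deficit ΔC = 5.27 − 2.1 = 3.170 mg/L
LD = Vd × ΔC / F / S = 117.6 × 3.170 / 0.29 / 0.79 = 1627 mg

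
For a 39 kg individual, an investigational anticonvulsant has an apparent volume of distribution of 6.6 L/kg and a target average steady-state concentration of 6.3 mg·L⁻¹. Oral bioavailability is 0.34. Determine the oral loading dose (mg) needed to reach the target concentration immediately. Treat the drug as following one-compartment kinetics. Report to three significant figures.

4770 mg

Vd = 6.6 L/kg × 39 kg = 257.4 L
LD = Vd × C / F = 257.4 × 6.300 / 0.34 = 4769 mg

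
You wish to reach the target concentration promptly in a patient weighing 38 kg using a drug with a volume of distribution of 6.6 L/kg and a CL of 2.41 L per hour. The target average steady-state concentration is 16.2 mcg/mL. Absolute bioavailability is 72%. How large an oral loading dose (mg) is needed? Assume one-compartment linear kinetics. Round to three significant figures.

5640 mg

Vd = 6.6 L/kg × 38 kg = 250.8 L
LD = Vd × C / F = 250.8 × 16.20 / 0.72 = 5643 mg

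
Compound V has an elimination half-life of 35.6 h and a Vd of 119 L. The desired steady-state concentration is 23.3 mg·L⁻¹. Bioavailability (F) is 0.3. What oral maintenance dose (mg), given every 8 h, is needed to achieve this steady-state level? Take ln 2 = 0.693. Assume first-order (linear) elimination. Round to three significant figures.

CL = ln 2 · Vd / t½ = 0.693 × 119.0 / 35.6 = 2.316 L/h
D = CL × Css × τ / F = 2.316 × 23.3 × 8 / 0.3 = 1439 mg

1440 mg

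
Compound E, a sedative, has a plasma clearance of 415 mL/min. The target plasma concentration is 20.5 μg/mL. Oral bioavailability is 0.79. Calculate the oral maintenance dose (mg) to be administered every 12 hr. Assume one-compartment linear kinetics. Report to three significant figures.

7750 mg

CL = 415 mL/min = 415 × 0.06 = 24.90 L/h
D = CL × Css × τ / F = 24.90 × 20.5 × 12 / 0.79 = 7754 mg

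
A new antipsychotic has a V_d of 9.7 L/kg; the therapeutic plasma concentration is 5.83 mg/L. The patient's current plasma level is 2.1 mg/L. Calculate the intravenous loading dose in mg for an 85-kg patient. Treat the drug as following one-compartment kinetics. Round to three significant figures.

3080 mg

Vd(total) = 85 kg × 9.7 L/kg = 824.5 L
Concentration deficit ΔC = 5.83 − 2.1 = 3.730 mg/L
LD = Vd × ΔC = 824.5 × 3.730 = 3075 mg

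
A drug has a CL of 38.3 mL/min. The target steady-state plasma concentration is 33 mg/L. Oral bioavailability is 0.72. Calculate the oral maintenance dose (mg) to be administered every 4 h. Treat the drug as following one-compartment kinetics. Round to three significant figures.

421 mg

CL = 38.3 mL/min × 60/1000 = 2.298 L/h
D = CL × Css × τ / F = 2.298 × 33 × 4 / 0.72 = 421.3 mg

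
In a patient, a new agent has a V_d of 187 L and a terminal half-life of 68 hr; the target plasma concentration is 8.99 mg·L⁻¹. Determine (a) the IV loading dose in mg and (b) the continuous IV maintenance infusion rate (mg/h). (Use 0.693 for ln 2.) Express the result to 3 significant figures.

LD = Vd × C = 187.0 × 8.99 = 1681 mg
CL = 0.693 × Vd / t½ = 0.693 × 187.0 / 68 = 1.906 L/h
Infusion rate = CL × Css = 1.906 × 8.99 = 17.13 mg/h

(a) 1680 mg; (b) 17.1 mg/h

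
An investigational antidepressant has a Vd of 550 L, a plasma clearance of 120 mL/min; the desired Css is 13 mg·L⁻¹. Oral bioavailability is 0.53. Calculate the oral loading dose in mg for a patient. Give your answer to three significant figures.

13500 mg

LD = Vd × C / F = 550.0 × 13.00 / 0.53 = 13490 mg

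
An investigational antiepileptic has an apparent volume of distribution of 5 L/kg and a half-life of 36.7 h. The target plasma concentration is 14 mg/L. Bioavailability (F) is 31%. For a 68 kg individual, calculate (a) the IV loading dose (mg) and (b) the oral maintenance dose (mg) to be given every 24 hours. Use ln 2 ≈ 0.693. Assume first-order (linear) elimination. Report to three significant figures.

Total Vd = 5 × 68 = 340.0 L
LD = Vd × C = 340.0 × 14 = 4760 mg
CL = 0.693 × Vd / t½ = 0.693 × 340.0 / 36.7 = 6.420 L/h
D = CL × Css × τ / F = 6.420 × 14 × 24 / 0.31 = 6958 mg

(a) 4760 mg; (b) 6960 mg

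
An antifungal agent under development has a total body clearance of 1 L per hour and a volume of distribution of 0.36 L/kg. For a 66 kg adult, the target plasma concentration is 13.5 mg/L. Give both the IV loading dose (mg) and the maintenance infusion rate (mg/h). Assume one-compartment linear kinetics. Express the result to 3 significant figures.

(a) 321 mg; (b) 13.5 mg/h

Total Vd = 0.36 × 66 = 23.76 L
LD = Vd · C_target = 23.76 × 13.5 = 320.8 mg
Maintenance infusion rate = CL × Css = 1.000 × 13.5 = 13.50 mg/h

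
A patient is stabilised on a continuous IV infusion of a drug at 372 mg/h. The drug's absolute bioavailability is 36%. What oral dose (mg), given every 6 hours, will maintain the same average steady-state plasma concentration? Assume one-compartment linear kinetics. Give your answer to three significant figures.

6200 mg

To maintain the same Css, the systemic dosing rate must be unchanged: F·D/τ = infusion rate.
D = rate × τ / F = 372 × 6 / 0.36 = 6200 mg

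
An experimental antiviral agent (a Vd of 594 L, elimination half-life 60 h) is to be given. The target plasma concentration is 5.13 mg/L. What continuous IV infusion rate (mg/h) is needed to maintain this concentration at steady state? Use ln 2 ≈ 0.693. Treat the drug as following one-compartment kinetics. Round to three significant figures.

35.2 mg/h

k = 0.693/60 = 0.01155 h⁻¹, so CL = k·Vd = 0.01155 × 594.0 = 6.861 L/h
Infusion rate = CL × Css = 6.861 × 5.13 = 35.20 mg/h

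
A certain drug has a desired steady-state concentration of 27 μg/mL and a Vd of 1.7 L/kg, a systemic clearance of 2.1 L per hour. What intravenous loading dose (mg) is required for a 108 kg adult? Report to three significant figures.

Total Vd = 1.7 × 108 = 183.6 L
LD = Vd × C = 183.6 × 27.00 = 4957 mg

4960 mg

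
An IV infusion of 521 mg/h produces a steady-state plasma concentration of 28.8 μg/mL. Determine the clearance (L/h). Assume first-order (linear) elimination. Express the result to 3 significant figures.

At steady state, infusion rate = CL × Css, so CL = rate / Css.
CL = 521 / 28.8 = 18.09 L/h

18.1 L/h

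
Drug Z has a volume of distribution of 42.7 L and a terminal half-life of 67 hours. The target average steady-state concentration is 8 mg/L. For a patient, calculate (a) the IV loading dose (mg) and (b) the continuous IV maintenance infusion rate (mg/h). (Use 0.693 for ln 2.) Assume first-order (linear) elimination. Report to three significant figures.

LD = Vd × C = 42.70 × 8 = 341.6 mg
CL = 0.693 × Vd / t½ = 0.693 × 42.70 / 67 = 0.4417 L/h
Infusion rate = CL × Css = 0.4417 × 8 = 3.534 mg/h

(a) 342 mg; (b) 3.53 mg/h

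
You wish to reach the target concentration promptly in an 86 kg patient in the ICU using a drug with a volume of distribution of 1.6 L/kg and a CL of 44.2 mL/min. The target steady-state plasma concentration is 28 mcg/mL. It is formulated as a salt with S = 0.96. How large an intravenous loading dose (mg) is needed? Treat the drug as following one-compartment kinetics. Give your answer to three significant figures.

4010 mg

Vd(total) = 86 kg × 1.6 L/kg = 137.6 L
LD = Vd × C / S = 137.6 × 28.00 / 0.96 = 4013 mg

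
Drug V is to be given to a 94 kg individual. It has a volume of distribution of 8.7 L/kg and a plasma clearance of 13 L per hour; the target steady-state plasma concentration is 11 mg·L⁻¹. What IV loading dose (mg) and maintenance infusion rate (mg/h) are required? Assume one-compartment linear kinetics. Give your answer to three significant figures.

Vd = 8.7 L/kg × 94 kg = 817.8 L
LD = Vd · C_target = 817.8 × 11 = 8996 mg
Infusion rate = 13.00 L/h × 11 mg/L = 143.0 mg/h

(a) 9000 mg; (b) 143 mg/h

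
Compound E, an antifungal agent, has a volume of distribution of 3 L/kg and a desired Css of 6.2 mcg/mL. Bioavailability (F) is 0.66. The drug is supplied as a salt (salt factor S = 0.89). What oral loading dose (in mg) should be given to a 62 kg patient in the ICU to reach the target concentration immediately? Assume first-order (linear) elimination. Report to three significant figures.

1960 mg

Vd = 3 L/kg × 62 kg = 186.0 L
LD = Vd × C / F / S = 186.0 × 6.200 / 0.66 / 0.89 = 1963 mg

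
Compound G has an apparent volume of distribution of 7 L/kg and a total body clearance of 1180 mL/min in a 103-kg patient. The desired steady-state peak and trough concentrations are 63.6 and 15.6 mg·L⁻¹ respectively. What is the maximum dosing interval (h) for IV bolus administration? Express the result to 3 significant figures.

14.3 h

Total Vd = 7 × 103 = 721.0 L
Convert clearance: 1180 mL/min × 60 min/h ÷ 1000 mL/L = 70.80 L/h
k = CL / Vd = 70.80 / 721.0 = 0.09820 h⁻¹
Between IV bolus doses, concentration decays as C = C₀·e^(−kτ), so C_peak/C_trough = e^(kτ).
τ_max = ln(C_peak/C_trough) / k = ln(63.6/15.6) / 0.09820 = 1.405 / 0.09820 = 14.31 h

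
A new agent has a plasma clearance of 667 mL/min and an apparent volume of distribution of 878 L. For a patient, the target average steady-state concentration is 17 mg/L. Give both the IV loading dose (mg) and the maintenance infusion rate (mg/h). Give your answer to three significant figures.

Loading dose = Vd × C = 878.0 × 17 = 14930 mg
CL = 667 mL/min × 60/1000 = 40.02 L/h
Maintenance infusion rate = CL × Css = 40.02 × 17 = 680.3 mg/h

(a) 14900 mg; (b) 680 mg/h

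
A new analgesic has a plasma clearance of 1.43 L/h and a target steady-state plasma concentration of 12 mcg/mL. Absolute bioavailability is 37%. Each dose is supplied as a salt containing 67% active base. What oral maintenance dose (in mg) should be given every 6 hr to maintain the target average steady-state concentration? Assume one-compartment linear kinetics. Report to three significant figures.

415 mg

D = CL × Css × τ / F / S = 1.430 × 12 × 6 / 0.37 / 0.67 = 415.3 mg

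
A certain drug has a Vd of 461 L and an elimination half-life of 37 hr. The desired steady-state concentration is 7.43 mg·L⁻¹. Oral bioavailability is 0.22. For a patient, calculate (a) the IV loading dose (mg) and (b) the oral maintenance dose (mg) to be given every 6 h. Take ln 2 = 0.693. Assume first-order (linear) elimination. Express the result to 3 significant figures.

LD = Vd × C = 461.0 × 7.43 = 3425 mg
CL = 0.693 × Vd / t½ = 0.693 × 461.0 / 37 = 8.634 L/h
D = CL × Css × τ / F = 8.634 × 7.43 × 6 / 0.22 = 1750 mg

(a) 3430 mg; (b) 1750 mg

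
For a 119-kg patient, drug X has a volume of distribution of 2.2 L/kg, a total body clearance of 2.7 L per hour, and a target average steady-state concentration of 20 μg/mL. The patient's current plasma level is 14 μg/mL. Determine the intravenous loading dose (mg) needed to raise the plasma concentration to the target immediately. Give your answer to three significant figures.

1570 mg

Total Vd = 2.2 × 119 = 261.8 L
Concentration deficit ΔC = 20 − 14 = 6.000 mg/L
LD = Vd × ΔC = 261.8 × 6.000 = 1571 mg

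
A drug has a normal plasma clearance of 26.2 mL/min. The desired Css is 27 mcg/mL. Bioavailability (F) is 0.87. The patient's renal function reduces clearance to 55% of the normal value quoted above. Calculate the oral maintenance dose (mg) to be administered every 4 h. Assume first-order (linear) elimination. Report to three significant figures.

107 mg

CL = 26.2 mL/min × 60/1000 = 1.572 L/h
Patient clearance = 0.55 × 1.572 = 0.8646 L/h
D = CL × Css × τ / F = 0.8646 × 27 × 4 / 0.87 = 107.3 mg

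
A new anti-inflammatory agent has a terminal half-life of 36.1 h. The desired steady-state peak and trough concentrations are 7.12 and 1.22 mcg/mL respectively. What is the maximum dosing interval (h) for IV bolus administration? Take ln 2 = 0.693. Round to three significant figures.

k = 0.693 / t½ = 0.693 / 36.1 = 0.01920 h⁻¹
Between IV bolus doses, concentration decays as C = C₀·e^(−kτ), so C_peak/C_trough = e^(kτ).
τ_max = ln(C_peak/C_trough) / k = ln(7.12/1.22) / 0.01920 = 1.764 / 0.01920 = 91.88 h

91.9 h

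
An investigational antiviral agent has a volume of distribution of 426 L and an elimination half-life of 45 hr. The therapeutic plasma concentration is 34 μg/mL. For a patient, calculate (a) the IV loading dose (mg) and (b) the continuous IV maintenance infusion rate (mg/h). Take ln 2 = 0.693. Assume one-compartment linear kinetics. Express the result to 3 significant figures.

(a) 14500 mg; (b) 223 mg/h

LD = Vd × C = 426.0 × 34 = 14480 mg
CL = 0.693 × Vd / t½ = 0.693 × 426.0 / 45 = 6.560 L/h
Infusion rate = CL × Css = 6.560 × 34 = 223.0 mg/h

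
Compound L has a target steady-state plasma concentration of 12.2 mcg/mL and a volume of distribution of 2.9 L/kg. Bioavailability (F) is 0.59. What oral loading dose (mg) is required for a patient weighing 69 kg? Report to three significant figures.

4140 mg

Vd = 2.9 L/kg × 69 kg = 200.1 L
LD = Vd × C / F = 200.1 × 12.20 / 0.59 = 4138 mg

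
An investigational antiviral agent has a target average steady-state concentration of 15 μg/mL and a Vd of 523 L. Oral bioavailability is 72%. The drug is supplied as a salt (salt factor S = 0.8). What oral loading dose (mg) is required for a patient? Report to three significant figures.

The loading dose fills Vd to the target concentration.
LD = Vd × C / F / S = 523.0 × 15.00 / 0.72 / 0.8 = 13620 mg

13600 mg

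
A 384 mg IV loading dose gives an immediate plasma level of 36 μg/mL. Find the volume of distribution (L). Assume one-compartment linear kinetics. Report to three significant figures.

Immediately after an IV bolus, C₀ = Dose / Vd, so Vd = Dose / C₀.
Vd = 384 / 36 = 10.67 L

10.7 L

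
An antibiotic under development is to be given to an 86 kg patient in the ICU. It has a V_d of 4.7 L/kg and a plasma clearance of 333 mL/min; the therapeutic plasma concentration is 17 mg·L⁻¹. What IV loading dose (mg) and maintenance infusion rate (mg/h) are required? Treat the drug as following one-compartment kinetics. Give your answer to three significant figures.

Vd = 4.7 L/kg × 86 kg = 404.2 L
Loading: fill Vd to C_target → 404.2 L × 17 mg/L = 6871 mg
CL = 333 mL/min × 60/1000 = 19.98 L/h
Infusion rate = 19.98 L/h × 17 mg/L = 339.7 mg/h

(a) 6870 mg; (b) 340 mg/h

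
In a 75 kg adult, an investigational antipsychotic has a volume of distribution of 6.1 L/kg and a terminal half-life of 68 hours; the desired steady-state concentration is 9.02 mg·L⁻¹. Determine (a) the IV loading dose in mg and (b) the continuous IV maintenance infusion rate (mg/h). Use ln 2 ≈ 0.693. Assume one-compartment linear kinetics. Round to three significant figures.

Vd(total) = 75 kg × 6.1 L/kg = 457.5 L
LD = Vd × C = 457.5 × 9.02 = 4127 mg
CL = 0.693 × Vd / t½ = 0.693 × 457.5 / 68 = 4.662 L/h
Infusion rate = CL × Css = 4.662 × 9.02 = 42.05 mg/h

(a) 4130 mg; (b) 42.1 mg/h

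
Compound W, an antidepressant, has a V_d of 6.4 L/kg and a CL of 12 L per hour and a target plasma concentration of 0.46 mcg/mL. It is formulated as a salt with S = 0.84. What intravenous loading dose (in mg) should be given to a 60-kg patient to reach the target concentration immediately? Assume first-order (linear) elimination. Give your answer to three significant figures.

210 mg

Vd = 6.4 L/kg × 60 kg = 384.0 L
The loading dose fills Vd to the target concentration.
LD = Vd × C / S = 384.0 × 0.4600 / 0.84 = 210.3 mg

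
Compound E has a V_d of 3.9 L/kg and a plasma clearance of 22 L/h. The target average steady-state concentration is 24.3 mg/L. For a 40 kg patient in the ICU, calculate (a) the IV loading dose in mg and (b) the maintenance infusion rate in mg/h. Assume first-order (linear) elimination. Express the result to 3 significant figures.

(a) 3790 mg; (b) 535 mg/h

Vd(total) = 40 kg × 3.9 L/kg = 156.0 L
Loading dose = Vd × C = 156.0 × 24.3 = 3791 mg
Maintenance infusion rate = CL × Css = 22.00 × 24.3 = 534.6 mg/h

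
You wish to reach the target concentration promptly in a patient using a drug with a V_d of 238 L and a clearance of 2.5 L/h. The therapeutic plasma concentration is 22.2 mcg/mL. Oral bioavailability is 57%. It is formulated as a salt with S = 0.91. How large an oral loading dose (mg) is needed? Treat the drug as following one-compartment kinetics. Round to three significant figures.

10200 mg

LD = Vd × C / F / S = 238.0 × 22.20 / 0.57 / 0.91 = 10190 mg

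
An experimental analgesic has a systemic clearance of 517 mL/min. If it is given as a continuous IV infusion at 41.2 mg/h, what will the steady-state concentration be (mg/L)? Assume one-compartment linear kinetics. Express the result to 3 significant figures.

CL = 517 mL/min × 60/1000 = 31.02 L/h
Css = rate / CL = 41.2 / 31.02 = 1.328 mg/L

1.33 mg/L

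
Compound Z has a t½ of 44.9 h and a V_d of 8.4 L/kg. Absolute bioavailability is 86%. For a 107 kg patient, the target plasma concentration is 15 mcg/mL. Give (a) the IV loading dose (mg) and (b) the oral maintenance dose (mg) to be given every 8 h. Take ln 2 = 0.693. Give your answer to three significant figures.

(a) 13500 mg; (b) 1940 mg

Vd = 8.4 L/kg × 107 kg = 898.8 L
LD = Vd × C = 898.8 × 15 = 13480 mg
CL = 0.693 × Vd / t½ = 0.693 × 898.8 / 44.9 = 13.87 L/h
D = CL × Css × τ / F = 13.87 × 15 × 8 / 0.86 = 1935 mg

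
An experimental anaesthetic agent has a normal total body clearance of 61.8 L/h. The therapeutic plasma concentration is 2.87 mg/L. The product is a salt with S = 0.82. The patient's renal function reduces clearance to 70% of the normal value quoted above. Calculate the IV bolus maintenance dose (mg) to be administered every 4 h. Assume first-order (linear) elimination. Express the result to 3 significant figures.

606 mg

Patient clearance = 0.7 × 61.80 = 43.26 L/h
D = CL × Css × τ / S = 43.26 × 2.87 × 4 / 0.82 = 605.6 mg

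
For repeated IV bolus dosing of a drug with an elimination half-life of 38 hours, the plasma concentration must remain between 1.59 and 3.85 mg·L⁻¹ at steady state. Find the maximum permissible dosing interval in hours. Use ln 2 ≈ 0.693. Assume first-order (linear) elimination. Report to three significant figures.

k = 0.693 / t½ = 0.693 / 38 = 0.01824 h⁻¹
Between IV bolus doses, concentration decays as C = C₀·e^(−kτ), so C_peak/C_trough = e^(kτ).
τ_max = ln(C_peak/C_trough) / k = ln(3.85/1.59) / 0.01824 = 0.8843 / 0.01824 = 48.48 h

48.5 h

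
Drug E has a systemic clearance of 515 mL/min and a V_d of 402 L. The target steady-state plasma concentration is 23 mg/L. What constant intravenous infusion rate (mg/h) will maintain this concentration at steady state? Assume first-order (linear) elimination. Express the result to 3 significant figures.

CL = 515 mL/min × 60/1000 = 30.90 L/h
R₀ = 30.90 × 23 = 710.7 mg/h

711 mg/h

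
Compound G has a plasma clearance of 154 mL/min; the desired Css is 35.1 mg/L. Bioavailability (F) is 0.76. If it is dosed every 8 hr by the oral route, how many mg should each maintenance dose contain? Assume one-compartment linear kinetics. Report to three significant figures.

3410 mg

Convert clearance: 154 mL/min × 60 min/h ÷ 1000 mL/L = 9.240 L/h
At steady state, dose per interval replaces the amount cleared in that interval: F·D/τ = CL·Css.
D = CL × Css × τ / F = 9.240 × 35.1 × 8 / 0.76 = 3414 mg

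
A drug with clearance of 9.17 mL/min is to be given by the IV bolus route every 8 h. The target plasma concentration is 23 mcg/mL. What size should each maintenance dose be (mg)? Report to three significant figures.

101 mg

CL = 9.17 mL/min × 60/1000 = 0.5502 L/h
D = CL × Css × τ = 0.5502 × 23 × 8 = 101.2 mg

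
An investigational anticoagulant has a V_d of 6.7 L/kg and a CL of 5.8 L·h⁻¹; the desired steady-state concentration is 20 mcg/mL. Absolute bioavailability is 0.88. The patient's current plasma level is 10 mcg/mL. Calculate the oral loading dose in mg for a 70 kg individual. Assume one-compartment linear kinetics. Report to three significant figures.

Total Vd = 6.7 × 70 = 469.0 L
Concentration deficit ΔC = 20 − 10 = 10.00 mg/L
LD = Vd × ΔC / F = 469.0 × 10.00 / 0.88 = 5330 mg

5330 mg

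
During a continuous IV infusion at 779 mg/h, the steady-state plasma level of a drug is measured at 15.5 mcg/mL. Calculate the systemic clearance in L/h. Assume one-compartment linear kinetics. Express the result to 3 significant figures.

50.3 L/h

At steady state, infusion rate = CL × Css, so CL = rate / Css.
CL = 779 / 15.5 = 50.26 L/h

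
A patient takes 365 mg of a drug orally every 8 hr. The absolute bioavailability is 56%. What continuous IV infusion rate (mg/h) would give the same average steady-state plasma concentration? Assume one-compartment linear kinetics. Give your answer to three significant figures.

25.6 mg/h

Equivalent systemic input: infusion rate = F·D/τ.
Rate = 0.56 × 365 / 8 = 25.55 mg/h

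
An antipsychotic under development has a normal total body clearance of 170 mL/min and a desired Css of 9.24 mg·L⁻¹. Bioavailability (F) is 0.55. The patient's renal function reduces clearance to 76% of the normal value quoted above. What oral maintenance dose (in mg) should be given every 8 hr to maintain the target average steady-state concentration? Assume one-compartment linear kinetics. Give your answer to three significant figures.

CL = 170 mL/min × 60/1000 = 10.20 L/h
Patient clearance = 0.76 × 10.20 = 7.752 L/h
D = CL × Css × τ / F = 7.752 × 9.24 × 8 / 0.55 = 1042 mg

1040 mg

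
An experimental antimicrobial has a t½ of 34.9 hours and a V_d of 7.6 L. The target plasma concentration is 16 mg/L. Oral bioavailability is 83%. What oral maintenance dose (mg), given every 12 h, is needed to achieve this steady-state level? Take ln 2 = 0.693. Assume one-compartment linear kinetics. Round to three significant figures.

CL = ln 2 · Vd / t½ = 0.693 × 7.600 / 34.9 = 0.1509 L/h
D = CL × Css × τ / F = 0.1509 × 16 × 12 / 0.83 = 34.91 mg

34.9 mg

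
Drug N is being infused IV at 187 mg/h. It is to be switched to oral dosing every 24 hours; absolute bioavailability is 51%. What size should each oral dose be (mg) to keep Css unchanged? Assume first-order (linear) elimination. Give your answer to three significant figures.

To maintain the same Css, the systemic dosing rate must be unchanged: F·D/τ = infusion rate.
D = rate × τ / F = 187 × 24 / 0.51 = 8800 mg

8800 mg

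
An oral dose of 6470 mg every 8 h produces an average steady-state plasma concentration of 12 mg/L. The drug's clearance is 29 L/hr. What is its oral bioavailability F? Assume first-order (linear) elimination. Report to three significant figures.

0.430

F·D/τ = CL·Css at steady state → F = CL·Css·τ / D.
F = 29 × 12 × 8 / 6470 = 0.430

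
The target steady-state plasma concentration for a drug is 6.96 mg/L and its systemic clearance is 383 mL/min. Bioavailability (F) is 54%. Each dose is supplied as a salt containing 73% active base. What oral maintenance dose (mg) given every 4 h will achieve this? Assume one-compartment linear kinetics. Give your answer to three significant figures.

CL = 383 mL/min = 383 × 0.06 = 22.98 L/h
At steady state, dose per interval replaces the amount cleared in that interval: F·S·D/τ = CL·Css.
D = CL × Css × τ / F / S = 22.98 × 6.96 × 4 / 0.54 / 0.73 = 1623 mg

1620 mg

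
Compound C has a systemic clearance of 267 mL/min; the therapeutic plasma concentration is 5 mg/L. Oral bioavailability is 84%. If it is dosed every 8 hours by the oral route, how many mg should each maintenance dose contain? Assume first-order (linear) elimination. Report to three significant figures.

763 mg

Convert clearance: 267 mL/min × 60 min/h ÷ 1000 mL/L = 16.02 L/h
D = CL × Css × τ / F = 16.02 × 5 × 8 / 0.84 = 762.9 mg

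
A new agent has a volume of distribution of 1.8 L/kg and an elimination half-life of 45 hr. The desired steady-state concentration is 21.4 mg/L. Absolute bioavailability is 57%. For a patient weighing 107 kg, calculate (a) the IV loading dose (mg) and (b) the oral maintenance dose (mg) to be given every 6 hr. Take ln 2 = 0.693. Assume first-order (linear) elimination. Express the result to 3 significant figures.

(a) 4120 mg; (b) 668 mg

Vd(total) = 107 kg × 1.8 L/kg = 192.6 L
LD = Vd × C = 192.6 × 21.4 = 4122 mg
CL = 0.693 × Vd / t½ = 0.693 × 192.6 / 45 = 2.966 L/h
D = CL × Css × τ / F = 2.966 × 21.4 × 6 / 0.57 = 668.1 mg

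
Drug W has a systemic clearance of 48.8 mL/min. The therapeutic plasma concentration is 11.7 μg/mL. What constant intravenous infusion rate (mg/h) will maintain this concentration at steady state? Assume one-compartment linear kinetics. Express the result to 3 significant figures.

34.3 mg/h

CL = 48.8 mL/min × 60/1000 = 2.928 L/h
Rate = CL × Css = 2.928 × 11.7 = 34.26 mg/h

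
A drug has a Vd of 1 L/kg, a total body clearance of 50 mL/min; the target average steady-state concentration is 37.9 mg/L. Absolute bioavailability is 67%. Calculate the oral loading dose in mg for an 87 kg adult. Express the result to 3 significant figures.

4920 mg

Total Vd = 1 × 87 = 87.00 L
LD = Vd × C / F = 87.00 × 37.90 / 0.67 = 4921 mg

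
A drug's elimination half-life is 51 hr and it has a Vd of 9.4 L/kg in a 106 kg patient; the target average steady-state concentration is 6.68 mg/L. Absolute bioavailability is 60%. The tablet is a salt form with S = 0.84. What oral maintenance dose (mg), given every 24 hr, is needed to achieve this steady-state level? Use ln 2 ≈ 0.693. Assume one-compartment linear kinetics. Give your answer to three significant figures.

Total Vd = 9.4 × 106 = 996.4 L
k = 0.693/51 = 0.01359 h⁻¹, so CL = k·Vd = 0.01359 × 996.4 = 13.54 L/h
D = CL × Css × τ / F / S = 13.54 × 6.68 × 24 / 0.6 / 0.84 = 4307 mg

4310 mg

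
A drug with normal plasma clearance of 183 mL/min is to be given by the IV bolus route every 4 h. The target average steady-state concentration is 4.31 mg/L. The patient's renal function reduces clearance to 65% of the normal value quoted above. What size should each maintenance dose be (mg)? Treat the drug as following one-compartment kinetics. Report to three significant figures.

123 mg

CL = 183 mL/min = 183 × 0.06 = 10.98 L/h
Patient clearance = 0.65 × 10.98 = 7.137 L/h
D = CL × Css × τ = 7.137 × 4.31 × 4 = 123.0 mg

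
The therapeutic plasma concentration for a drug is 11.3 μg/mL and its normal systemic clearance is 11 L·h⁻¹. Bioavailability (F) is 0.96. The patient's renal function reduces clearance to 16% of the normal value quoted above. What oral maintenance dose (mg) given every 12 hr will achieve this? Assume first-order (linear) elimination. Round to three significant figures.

Patient clearance = 0.16 × 11.00 = 1.760 L/h
At steady state, dose per interval replaces the amount cleared in that interval: F·D/τ = CL·Css.
D = CL × Css × τ / F = 1.760 × 11.3 × 12 / 0.96 = 248.6 mg

249 mg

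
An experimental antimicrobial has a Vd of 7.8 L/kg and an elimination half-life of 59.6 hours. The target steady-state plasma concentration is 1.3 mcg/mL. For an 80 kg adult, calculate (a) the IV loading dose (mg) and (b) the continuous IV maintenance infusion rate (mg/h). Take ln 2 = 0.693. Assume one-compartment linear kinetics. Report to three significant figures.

Vd = 7.8 L/kg × 80 kg = 624.0 L
LD = Vd × C = 624.0 × 1.3 = 811.2 mg
CL = 0.693 × Vd / t½ = 0.693 × 624.0 / 59.6 = 7.256 L/h
Infusion rate = CL × Css = 7.256 × 1.3 = 9.433 mg/h

(a) 811 mg; (b) 9.43 mg/h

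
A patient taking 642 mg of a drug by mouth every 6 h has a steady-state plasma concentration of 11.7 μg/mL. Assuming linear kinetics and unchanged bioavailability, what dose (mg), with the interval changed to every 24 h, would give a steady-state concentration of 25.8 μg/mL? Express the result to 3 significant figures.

With linear kinetics, Css is proportional to dose rate (D/τ) at fixed clearance.
D₂ = D₁ × (Css,target / Css,current) × (τ₂/τ₁) = 642 × (25.8/11.7) × (24/6) = 5663 mg

5660 mg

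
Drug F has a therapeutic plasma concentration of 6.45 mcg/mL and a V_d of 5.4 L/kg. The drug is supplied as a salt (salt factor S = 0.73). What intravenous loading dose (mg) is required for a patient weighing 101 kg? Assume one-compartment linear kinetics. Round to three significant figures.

4820 mg

Total Vd = 5.4 × 101 = 545.4 L
LD = Vd × C / S = 545.4 × 6.450 / 0.73 = 4819 mg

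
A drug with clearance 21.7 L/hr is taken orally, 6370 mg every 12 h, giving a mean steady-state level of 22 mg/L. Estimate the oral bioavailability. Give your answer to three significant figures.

F·D/τ = CL·Css at steady state → F = CL·Css·τ / D.
F = 21.7 × 22 × 12 / 6370 = 0.899

0.899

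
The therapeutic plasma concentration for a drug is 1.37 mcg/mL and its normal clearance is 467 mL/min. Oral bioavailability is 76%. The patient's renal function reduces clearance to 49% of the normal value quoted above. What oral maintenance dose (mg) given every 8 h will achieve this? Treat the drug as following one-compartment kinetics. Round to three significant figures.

198 mg

CL = 467 mL/min × 60/1000 = 28.02 L/h
Patient clearance = 0.49 × 28.02 = 13.73 L/h
D = CL × Css × τ / F = 13.73 × 1.37 × 8 / 0.76 = 198.0 mg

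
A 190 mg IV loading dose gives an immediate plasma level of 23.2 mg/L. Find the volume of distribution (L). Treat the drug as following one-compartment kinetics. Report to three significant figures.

Immediately after an IV bolus, C₀ = Dose / Vd, so Vd = Dose / C₀.
Vd = 190 / 23.2 = 8.190 L

8.19 L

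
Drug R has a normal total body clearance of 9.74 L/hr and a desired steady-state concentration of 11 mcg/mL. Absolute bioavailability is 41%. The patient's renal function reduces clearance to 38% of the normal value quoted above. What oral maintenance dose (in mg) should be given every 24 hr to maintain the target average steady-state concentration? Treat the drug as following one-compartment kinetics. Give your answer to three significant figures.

2380 mg

Patient clearance = 0.38 × 9.740 = 3.701 L/h
D = CL × Css × τ / F = 3.701 × 11 × 24 / 0.41 = 2383 mg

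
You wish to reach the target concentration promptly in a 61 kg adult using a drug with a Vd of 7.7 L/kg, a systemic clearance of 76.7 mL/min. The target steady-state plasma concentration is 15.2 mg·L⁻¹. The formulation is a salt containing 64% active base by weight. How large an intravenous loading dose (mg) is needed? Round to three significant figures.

11200 mg

Total Vd = 7.7 × 61 = 469.7 L
LD = Vd × C / S = 469.7 × 15.20 / 0.64 = 11160 mg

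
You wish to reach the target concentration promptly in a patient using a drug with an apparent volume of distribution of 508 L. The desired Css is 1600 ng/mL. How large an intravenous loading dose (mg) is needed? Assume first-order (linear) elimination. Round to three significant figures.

813 mg

C = 1600 ng/mL = 1.600 mg/L
The loading dose fills Vd to the target concentration.
LD = Vd × C = 508.0 × 1.600 = 812.8 mg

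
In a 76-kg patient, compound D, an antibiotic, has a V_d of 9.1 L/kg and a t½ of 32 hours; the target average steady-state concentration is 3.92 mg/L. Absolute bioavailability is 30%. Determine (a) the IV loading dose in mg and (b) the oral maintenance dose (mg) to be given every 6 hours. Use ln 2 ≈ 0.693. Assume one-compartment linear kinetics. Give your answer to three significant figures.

Vd = 9.1 L/kg × 76 kg = 691.6 L
LD = Vd × C = 691.6 × 3.92 = 2711 mg
CL = 0.693 × Vd / t½ = 0.693 × 691.6 / 32 = 14.98 L/h
D = CL × Css × τ / F = 14.98 × 3.92 × 6 / 0.3 = 1174 mg

(a) 2710 mg; (b) 1170 mg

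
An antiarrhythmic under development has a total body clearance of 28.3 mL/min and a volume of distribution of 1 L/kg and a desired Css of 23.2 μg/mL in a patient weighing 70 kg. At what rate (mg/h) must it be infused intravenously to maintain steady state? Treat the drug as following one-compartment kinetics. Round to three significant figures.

CL = 28.3 mL/min = 28.3 × 0.06 = 1.698 L/h
Maintenance depends on clearance, not Vd — rate in must match rate out.
Rate = CL × Css = 1.698 × 23.2 = 39.39 mg/h

39.4 mg/h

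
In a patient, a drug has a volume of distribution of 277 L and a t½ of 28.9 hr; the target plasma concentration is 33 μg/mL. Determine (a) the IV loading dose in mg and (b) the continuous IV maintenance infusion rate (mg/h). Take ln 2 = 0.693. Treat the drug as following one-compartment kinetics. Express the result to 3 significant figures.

(a) 9140 mg; (b) 219 mg/h

LD = Vd × C = 277.0 × 33 = 9141 mg
CL = 0.693 × Vd / t½ = 0.693 × 277.0 / 28.9 = 6.642 L/h
Infusion rate = CL × Css = 6.642 × 33 = 219.2 mg/h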